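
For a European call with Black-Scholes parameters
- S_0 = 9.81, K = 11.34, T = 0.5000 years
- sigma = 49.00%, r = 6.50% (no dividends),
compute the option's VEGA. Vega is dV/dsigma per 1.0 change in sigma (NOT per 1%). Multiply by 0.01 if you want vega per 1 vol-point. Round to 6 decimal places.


d1 = -0.1512603134; d2 = -0.4977426362
phi(d1) = 0.3944044496; exp(-qT) = 1.0000000000; exp(-rT) = 0.9680224498
Vega = S * exp(-qT) * phi(d1) * sqrt(T) = 9.8100 * 1.0000000000 * 0.3944044496 * 0.7071067812 = 2.735872

Answer: Vega = 2.735872


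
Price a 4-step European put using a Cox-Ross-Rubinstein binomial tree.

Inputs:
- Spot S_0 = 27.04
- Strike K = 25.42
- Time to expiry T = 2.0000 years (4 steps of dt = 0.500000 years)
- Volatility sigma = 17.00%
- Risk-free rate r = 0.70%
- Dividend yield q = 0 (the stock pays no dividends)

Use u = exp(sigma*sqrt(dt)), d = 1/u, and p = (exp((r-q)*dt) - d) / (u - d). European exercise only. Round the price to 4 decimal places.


dt = T/N = 0.500000
u = exp(sigma*sqrt(dt)) = 1.127732; d = 1/u = 0.886736
p = (exp((r-q)*dt) - d) / (u - d) = 0.484533
Discount per step: exp(-r*dt) = 0.996506
Stock lattice S(k, i) with i counting down-moves:
  k=0: S(0,0) = 27.0400
  k=1: S(1,0) = 30.4939; S(1,1) = 23.9773
  k=2: S(2,0) = 34.3889; S(2,1) = 27.0400; S(2,2) = 21.2616
  k=3: S(3,0) = 38.7814; S(3,1) = 30.4939; S(3,2) = 23.9773; S(3,3) = 18.8534
  k=4: S(4,0) = 43.7351; S(4,1) = 34.3889; S(4,2) = 27.0400; S(4,3) = 21.2616; S(4,4) = 16.7180
Terminal payoffs V(N, i) = max(K - S_T, 0):
  V(4,0) = 0.000000; V(4,1) = 0.000000; V(4,2) = 0.000000; V(4,3) = 4.158436; V(4,4) = 8.702022
Backward induction: V(k, i) = exp(-r*dt) * [p * V(k+1, i) + (1-p) * V(k+1, i+1)].
  V(3,0) = exp(-r*dt) * [p*0.000000 + (1-p)*0.000000] = 0.000000
  V(3,1) = exp(-r*dt) * [p*0.000000 + (1-p)*0.000000] = 0.000000
  V(3,2) = exp(-r*dt) * [p*0.000000 + (1-p)*4.158436] = 2.136049
  V(3,3) = exp(-r*dt) * [p*4.158436 + (1-p)*8.702022] = 6.477794
  V(2,0) = exp(-r*dt) * [p*0.000000 + (1-p)*0.000000] = 0.000000
  V(2,1) = exp(-r*dt) * [p*0.000000 + (1-p)*2.136049] = 1.097216
  V(2,2) = exp(-r*dt) * [p*2.136049 + (1-p)*6.477794] = 4.358795
  V(1,0) = exp(-r*dt) * [p*0.000000 + (1-p)*1.097216] = 0.563603
  V(1,1) = exp(-r*dt) * [p*1.097216 + (1-p)*4.358795] = 2.768746
  V(0,0) = exp(-r*dt) * [p*0.563603 + (1-p)*2.768746] = 1.694342

Answer: Price = V(0,0) = 1.6943


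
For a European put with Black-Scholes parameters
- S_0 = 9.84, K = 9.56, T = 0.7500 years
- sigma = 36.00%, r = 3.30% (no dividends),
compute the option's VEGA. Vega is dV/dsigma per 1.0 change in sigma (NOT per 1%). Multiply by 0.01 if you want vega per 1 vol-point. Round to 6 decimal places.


d1 = 0.3278643365; d2 = 0.0160951912
phi(d1) = 0.3780661704; exp(-qT) = 1.0000000000; exp(-rT) = 0.9755537700
Vega = S * exp(-qT) * phi(d1) * sqrt(T) = 9.8400 * 1.0000000000 * 0.3780661704 * 0.8660254038 = 3.221763

Answer: Vega = 3.221763


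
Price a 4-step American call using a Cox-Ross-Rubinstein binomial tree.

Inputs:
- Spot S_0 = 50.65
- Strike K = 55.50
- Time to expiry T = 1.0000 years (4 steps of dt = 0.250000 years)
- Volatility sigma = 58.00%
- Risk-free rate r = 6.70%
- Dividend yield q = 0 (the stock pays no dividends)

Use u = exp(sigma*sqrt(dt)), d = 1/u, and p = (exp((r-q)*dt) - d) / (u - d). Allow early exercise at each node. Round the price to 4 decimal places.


Answer: Price = V(0,0) = 11.0856

Derivation:
dt = T/N = 0.250000
u = exp(sigma*sqrt(dt)) = 1.336427; d = 1/u = 0.748264
p = (exp((r-q)*dt) - d) / (u - d) = 0.456722
Discount per step: exp(-r*dt) = 0.983390
Stock lattice S(k, i) with i counting down-moves:
  k=0: S(0,0) = 50.6500
  k=1: S(1,0) = 67.6901; S(1,1) = 37.8995
  k=2: S(2,0) = 90.4628; S(2,1) = 50.6500; S(2,2) = 28.3589
  k=3: S(3,0) = 120.8970; S(3,1) = 67.6901; S(3,2) = 37.8995; S(3,3) = 21.2199
  k=4: S(4,0) = 161.5701; S(4,1) = 90.4628; S(4,2) = 50.6500; S(4,3) = 28.3589; S(4,4) = 15.8781
Terminal payoffs V(N, i) = max(S_T - K, 0):
  V(4,0) = 106.070120; V(4,1) = 34.962847; V(4,2) = 0.000000; V(4,3) = 0.000000; V(4,4) = 0.000000
Backward induction: V(k, i) = exp(-r*dt) * [p * V(k+1, i) + (1-p) * V(k+1, i+1)]; then take max(V_cont, immediate exercise) for American.
  V(3,0) = exp(-r*dt) * [p*106.070120 + (1-p)*34.962847] = 66.318917; exercise = 65.397035; V(3,0) = max -> 66.318917
  V(3,1) = exp(-r*dt) * [p*34.962847 + (1-p)*0.000000] = 15.703065; exercise = 12.190052; V(3,1) = max -> 15.703065
  V(3,2) = exp(-r*dt) * [p*0.000000 + (1-p)*0.000000] = 0.000000; exercise = 0.000000; V(3,2) = max -> 0.000000
  V(3,3) = exp(-r*dt) * [p*0.000000 + (1-p)*0.000000] = 0.000000; exercise = 0.000000; V(3,3) = max -> 0.000000
  V(2,0) = exp(-r*dt) * [p*66.318917 + (1-p)*15.703065] = 38.175620; exercise = 34.962847; V(2,0) = max -> 38.175620
  V(2,1) = exp(-r*dt) * [p*15.703065 + (1-p)*0.000000] = 7.052809; exercise = 0.000000; V(2,1) = max -> 7.052809
  V(2,2) = exp(-r*dt) * [p*0.000000 + (1-p)*0.000000] = 0.000000; exercise = 0.000000; V(2,2) = max -> 0.000000
  V(1,0) = exp(-r*dt) * [p*38.175620 + (1-p)*7.052809] = 20.914026; exercise = 12.190052; V(1,0) = max -> 20.914026
  V(1,1) = exp(-r*dt) * [p*7.052809 + (1-p)*0.000000] = 3.167669; exercise = 0.000000; V(1,1) = max -> 3.167669
  V(0,0) = exp(-r*dt) * [p*20.914026 + (1-p)*3.167669] = 11.085576; exercise = 0.000000; V(0,0) = max -> 11.085576


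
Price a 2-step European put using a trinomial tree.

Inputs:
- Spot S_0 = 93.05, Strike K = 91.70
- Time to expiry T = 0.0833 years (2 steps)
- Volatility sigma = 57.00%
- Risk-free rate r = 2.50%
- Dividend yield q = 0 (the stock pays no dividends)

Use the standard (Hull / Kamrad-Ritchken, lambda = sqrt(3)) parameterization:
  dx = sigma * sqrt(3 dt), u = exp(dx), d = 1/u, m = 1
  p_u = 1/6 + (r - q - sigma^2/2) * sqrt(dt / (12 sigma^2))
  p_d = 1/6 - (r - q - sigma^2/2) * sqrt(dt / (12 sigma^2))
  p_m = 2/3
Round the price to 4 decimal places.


dt = T/N = 0.041650; dx = sigma*sqrt(3*dt) = 0.201485
u = exp(dx) = 1.223218; d = 1/u = 0.817516
p_u = 0.152460, p_m = 0.666667, p_d = 0.180873
Discount per step: exp(-r*dt) = 0.998959
Stock lattice S(k, j) with j the centered position index:
  k=0: S(0,+0) = 93.0500
  k=1: S(1,-1) = 76.0698; S(1,+0) = 93.0500; S(1,+1) = 113.8204
  k=2: S(2,-2) = 62.1883; S(2,-1) = 76.0698; S(2,+0) = 93.0500; S(2,+1) = 113.8204; S(2,+2) = 139.2272
Terminal payoffs V(N, j) = max(K - S_T, 0):
  V(2,-2) = 29.511709; V(2,-1) = 15.630160; V(2,+0) = 0.000000; V(2,+1) = 0.000000; V(2,+2) = 0.000000
Backward induction: V(k, j) = exp(-r*dt) * [p_u * V(k+1, j+1) + p_m * V(k+1, j) + p_d * V(k+1, j-1)]
  V(1,-1) = exp(-r*dt) * [p_u*0.000000 + p_m*15.630160 + p_d*29.511709] = 15.741583
  V(1,+0) = exp(-r*dt) * [p_u*0.000000 + p_m*0.000000 + p_d*15.630160] = 2.824134
  V(1,+1) = exp(-r*dt) * [p_u*0.000000 + p_m*0.000000 + p_d*0.000000] = 0.000000
  V(0,+0) = exp(-r*dt) * [p_u*0.000000 + p_m*2.824134 + p_d*15.741583] = 4.725064

Answer: Price = V(0,0) = 4.7251


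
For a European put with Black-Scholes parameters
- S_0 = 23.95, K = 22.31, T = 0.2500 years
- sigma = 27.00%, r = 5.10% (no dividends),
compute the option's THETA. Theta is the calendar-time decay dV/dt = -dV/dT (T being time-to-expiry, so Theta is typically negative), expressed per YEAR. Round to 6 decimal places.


d1 = 0.6873764105; d2 = 0.5523764105
phi(d1) = 0.3150002968; exp(-qT) = 1.0000000000; exp(-rT) = 0.9873309369
Theta = -S*exp(-qT)*phi(d1)*sigma/(2*sqrt(T)) + r*K*exp(-rT)*N(-d2) - q*S*exp(-qT)*N(-d1)
N(-d1) = 0.2459227795; N(-d2) = 0.2903452446; sqrt(T) = 0.5000000000
Term 1 = -23.9500 * 1.0000000000 * 0.3150002968 * 0.2700 / (2 * 0.5000000000) = -2.0369494193
Term 2 = 0.0510 * 22.3100 * 0.9873309369 * 0.2903452446 = 0.3261723999
Term 3 = 0 (no dividend yield, q = 0)
Theta = -2.0369494193 + (0.3261723999) + (0.0000000000) = -1.710777

Answer: Theta = -1.710777


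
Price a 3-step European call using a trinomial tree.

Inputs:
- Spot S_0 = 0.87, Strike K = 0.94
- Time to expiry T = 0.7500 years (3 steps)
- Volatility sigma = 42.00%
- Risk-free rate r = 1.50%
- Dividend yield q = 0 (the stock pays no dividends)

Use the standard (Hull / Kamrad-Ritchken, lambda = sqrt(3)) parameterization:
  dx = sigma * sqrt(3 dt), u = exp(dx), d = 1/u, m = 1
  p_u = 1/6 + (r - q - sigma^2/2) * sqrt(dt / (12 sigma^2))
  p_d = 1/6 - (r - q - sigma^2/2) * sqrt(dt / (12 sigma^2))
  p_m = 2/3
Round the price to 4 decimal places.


dt = T/N = 0.250000; dx = sigma*sqrt(3*dt) = 0.363731
u = exp(dx) = 1.438687; d = 1/u = 0.695078
p_u = 0.141511, p_m = 0.666667, p_d = 0.191823
Discount per step: exp(-r*dt) = 0.996257
Stock lattice S(k, j) with j the centered position index:
  k=0: S(0,+0) = 0.8700
  k=1: S(1,-1) = 0.6047; S(1,+0) = 0.8700; S(1,+1) = 1.2517
  k=2: S(2,-2) = 0.4203; S(2,-1) = 0.6047; S(2,+0) = 0.8700; S(2,+1) = 1.2517; S(2,+2) = 1.8007
  k=3: S(3,-3) = 0.2922; S(3,-2) = 0.4203; S(3,-1) = 0.6047; S(3,+0) = 0.8700; S(3,+1) = 1.2517; S(3,+2) = 1.8007; S(3,+3) = 2.5907
Terminal payoffs V(N, j) = max(S_T - K, 0):
  V(3,-3) = 0.000000; V(3,-2) = 0.000000; V(3,-1) = 0.000000; V(3,+0) = 0.000000; V(3,+1) = 0.311657; V(3,+2) = 0.860743; V(3,+3) = 1.650705
Backward induction: V(k, j) = exp(-r*dt) * [p_u * V(k+1, j+1) + p_m * V(k+1, j) + p_d * V(k+1, j-1)]
  V(2,-2) = exp(-r*dt) * [p_u*0.000000 + p_m*0.000000 + p_d*0.000000] = 0.000000
  V(2,-1) = exp(-r*dt) * [p_u*0.000000 + p_m*0.000000 + p_d*0.000000] = 0.000000
  V(2,+0) = exp(-r*dt) * [p_u*0.311657 + p_m*0.000000 + p_d*0.000000] = 0.043938
  V(2,+1) = exp(-r*dt) * [p_u*0.860743 + p_m*0.311657 + p_d*0.000000] = 0.328342
  V(2,+2) = exp(-r*dt) * [p_u*1.650705 + p_m*0.860743 + p_d*0.311657] = 0.863958
  V(1,-1) = exp(-r*dt) * [p_u*0.043938 + p_m*0.000000 + p_d*0.000000] = 0.006194
  V(1,+0) = exp(-r*dt) * [p_u*0.328342 + p_m*0.043938 + p_d*0.000000] = 0.075472
  V(1,+1) = exp(-r*dt) * [p_u*0.863958 + p_m*0.328342 + p_d*0.043938] = 0.348274
  V(0,+0) = exp(-r*dt) * [p_u*0.348274 + p_m*0.075472 + p_d*0.006194] = 0.100410

Answer: Price = V(0,0) = 0.1004


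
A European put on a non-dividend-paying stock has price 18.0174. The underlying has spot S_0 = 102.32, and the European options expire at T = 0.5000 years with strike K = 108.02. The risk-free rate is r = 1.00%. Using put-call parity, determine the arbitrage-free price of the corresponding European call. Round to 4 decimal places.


Answer: Call price = 12.8562

Derivation:
Put-call parity: C - P = S_0 * exp(-qT) - K * exp(-rT).
S_0 * exp(-qT) = 102.3200 * 1.00000000 = 102.32000000
K * exp(-rT) = 108.0200 * 0.99501248 = 107.48124800
C = P + S*exp(-qT) - K*exp(-rT)
C = 18.0174 + 102.32000000 - 107.48124800 = 12.8562


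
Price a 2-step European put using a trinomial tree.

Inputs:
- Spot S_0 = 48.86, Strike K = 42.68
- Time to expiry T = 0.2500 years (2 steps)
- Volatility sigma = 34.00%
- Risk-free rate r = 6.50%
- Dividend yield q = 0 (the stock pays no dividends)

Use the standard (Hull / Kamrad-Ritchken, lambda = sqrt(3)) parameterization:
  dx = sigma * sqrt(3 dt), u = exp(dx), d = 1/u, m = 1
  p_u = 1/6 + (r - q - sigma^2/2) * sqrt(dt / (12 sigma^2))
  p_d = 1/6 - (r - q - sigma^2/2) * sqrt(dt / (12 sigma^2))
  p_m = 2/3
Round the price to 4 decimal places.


dt = T/N = 0.125000; dx = sigma*sqrt(3*dt) = 0.208207
u = exp(dx) = 1.231468; d = 1/u = 0.812039
p_u = 0.168828, p_m = 0.666667, p_d = 0.164505
Discount per step: exp(-r*dt) = 0.991908
Stock lattice S(k, j) with j the centered position index:
  k=0: S(0,+0) = 48.8600
  k=1: S(1,-1) = 39.6762; S(1,+0) = 48.8600; S(1,+1) = 60.1695
  k=2: S(2,-2) = 32.2187; S(2,-1) = 39.6762; S(2,+0) = 48.8600; S(2,+1) = 60.1695; S(2,+2) = 74.0968
Terminal payoffs V(N, j) = max(K - S_T, 0):
  V(2,-2) = 10.461339; V(2,-1) = 3.003763; V(2,+0) = 0.000000; V(2,+1) = 0.000000; V(2,+2) = 0.000000
Backward induction: V(k, j) = exp(-r*dt) * [p_u * V(k+1, j+1) + p_m * V(k+1, j) + p_d * V(k+1, j-1)]
  V(1,-1) = exp(-r*dt) * [p_u*0.000000 + p_m*3.003763 + p_d*10.461339] = 3.693325
  V(1,+0) = exp(-r*dt) * [p_u*0.000000 + p_m*0.000000 + p_d*3.003763] = 0.490137
  V(1,+1) = exp(-r*dt) * [p_u*0.000000 + p_m*0.000000 + p_d*0.000000] = 0.000000
  V(0,+0) = exp(-r*dt) * [p_u*0.000000 + p_m*0.490137 + p_d*3.693325] = 0.926769

Answer: Price = V(0,0) = 0.9268


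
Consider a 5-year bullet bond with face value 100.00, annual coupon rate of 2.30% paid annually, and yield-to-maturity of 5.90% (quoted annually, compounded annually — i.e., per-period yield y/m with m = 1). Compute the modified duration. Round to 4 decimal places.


Answer: Modified duration = 4.4927

Derivation:
Coupon per period c = face * coupon_rate / m = 2.300000
Periods per year m = 1; per-period yield y/m = 0.059000
Number of cashflows N = 5
Cashflows (t years, CF_t, discount factor 1/(1+y/m)^(m*t), PV):
  t = 1.0000: CF_t = 2.300000, DF = 0.944287, PV = 2.171860
  t = 2.0000: CF_t = 2.300000, DF = 0.891678, PV = 2.050860
  t = 3.0000: CF_t = 2.300000, DF = 0.842000, PV = 1.936600
  t = 4.0000: CF_t = 2.300000, DF = 0.795090, PV = 1.828706
  t = 5.0000: CF_t = 102.300000, DF = 0.750793, PV = 76.806121
Price P = sum_t PV_t = 84.794148
First compute Macaulay numerator sum_t t * PV_t:
  t * PV_t at t = 1.0000: 2.171860
  t * PV_t at t = 2.0000: 4.101719
  t * PV_t at t = 3.0000: 5.809800
  t * PV_t at t = 4.0000: 7.314826
  t * PV_t at t = 5.0000: 384.030606
Macaulay duration D = 403.428811 / 84.794148 = 4.757744
Modified duration = D / (1 + y/m) = 4.757744 / (1 + 0.059000) = 4.492676


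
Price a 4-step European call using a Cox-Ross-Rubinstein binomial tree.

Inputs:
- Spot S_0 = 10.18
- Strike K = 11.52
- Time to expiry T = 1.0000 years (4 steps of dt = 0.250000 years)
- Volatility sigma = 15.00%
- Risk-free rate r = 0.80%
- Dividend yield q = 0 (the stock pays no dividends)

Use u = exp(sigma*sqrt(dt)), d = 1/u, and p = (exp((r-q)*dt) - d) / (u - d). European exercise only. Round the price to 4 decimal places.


dt = T/N = 0.250000
u = exp(sigma*sqrt(dt)) = 1.077884; d = 1/u = 0.927743
p = (exp((r-q)*dt) - d) / (u - d) = 0.494593
Discount per step: exp(-r*dt) = 0.998002
Stock lattice S(k, i) with i counting down-moves:
  k=0: S(0,0) = 10.1800
  k=1: S(1,0) = 10.9729; S(1,1) = 9.4444
  k=2: S(2,0) = 11.8275; S(2,1) = 10.1800; S(2,2) = 8.7620
  k=3: S(3,0) = 12.7486; S(3,1) = 10.9729; S(3,2) = 9.4444; S(3,3) = 8.1289
  k=4: S(4,0) = 13.7416; S(4,1) = 11.8275; S(4,2) = 10.1800; S(4,3) = 8.7620; S(4,4) = 7.5415
Terminal payoffs V(N, i) = max(S_T - K, 0):
  V(4,0) = 2.221563; V(4,1) = 0.307473; V(4,2) = 0.000000; V(4,3) = 0.000000; V(4,4) = 0.000000
Backward induction: V(k, i) = exp(-r*dt) * [p * V(k+1, i) + (1-p) * V(k+1, i+1)].
  V(3,0) = exp(-r*dt) * [p*2.221563 + (1-p)*0.307473] = 1.251662
  V(3,1) = exp(-r*dt) * [p*0.307473 + (1-p)*0.000000] = 0.151770
  V(3,2) = exp(-r*dt) * [p*0.000000 + (1-p)*0.000000] = 0.000000
  V(3,3) = exp(-r*dt) * [p*0.000000 + (1-p)*0.000000] = 0.000000
  V(2,0) = exp(-r*dt) * [p*1.251662 + (1-p)*0.151770] = 0.694379
  V(2,1) = exp(-r*dt) * [p*0.151770 + (1-p)*0.000000] = 0.074914
  V(2,2) = exp(-r*dt) * [p*0.000000 + (1-p)*0.000000] = 0.000000
  V(1,0) = exp(-r*dt) * [p*0.694379 + (1-p)*0.074914] = 0.380535
  V(1,1) = exp(-r*dt) * [p*0.074914 + (1-p)*0.000000] = 0.036978
  V(0,0) = exp(-r*dt) * [p*0.380535 + (1-p)*0.036978] = 0.206486

Answer: Price = V(0,0) = 0.2065


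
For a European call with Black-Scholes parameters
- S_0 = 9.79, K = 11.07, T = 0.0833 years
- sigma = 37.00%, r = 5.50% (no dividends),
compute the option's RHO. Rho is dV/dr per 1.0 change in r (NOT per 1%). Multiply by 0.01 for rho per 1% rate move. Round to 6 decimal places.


d1 = -1.0543642150; d2 = -1.1611526507
phi(d1) = 0.2288289536; exp(-qT) = 1.0000000000; exp(-rT) = 0.9954289791
N(d2) = 0.1227899132
Rho = K*T*exp(-rT)*N(d2) = 11.0700 * 0.0833 * 0.9954289791 * 0.1227899132 = 0.112711

Answer: Rho = 0.112711


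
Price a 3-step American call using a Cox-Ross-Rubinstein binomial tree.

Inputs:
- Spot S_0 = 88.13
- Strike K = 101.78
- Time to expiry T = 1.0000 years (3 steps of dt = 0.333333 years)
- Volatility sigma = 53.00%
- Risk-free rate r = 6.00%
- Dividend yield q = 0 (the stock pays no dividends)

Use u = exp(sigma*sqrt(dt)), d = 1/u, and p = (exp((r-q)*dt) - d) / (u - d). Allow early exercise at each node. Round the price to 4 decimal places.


Answer: Price = V(0,0) = 16.3893

Derivation:
dt = T/N = 0.333333
u = exp(sigma*sqrt(dt)) = 1.357976; d = 1/u = 0.736390
p = (exp((r-q)*dt) - d) / (u - d) = 0.456592
Discount per step: exp(-r*dt) = 0.980199
Stock lattice S(k, i) with i counting down-moves:
  k=0: S(0,0) = 88.1300
  k=1: S(1,0) = 119.6785; S(1,1) = 64.8980
  k=2: S(2,0) = 162.5205; S(2,1) = 88.1300; S(2,2) = 47.7903
  k=3: S(3,0) = 220.6990; S(3,1) = 119.6785; S(3,2) = 64.8980; S(3,3) = 35.1923
Terminal payoffs V(N, i) = max(S_T - K, 0):
  V(3,0) = 118.919032; V(3,1) = 17.898459; V(3,2) = 0.000000; V(3,3) = 0.000000
Backward induction: V(k, i) = exp(-r*dt) * [p * V(k+1, i) + (1-p) * V(k+1, i+1)]; then take max(V_cont, immediate exercise) for American.
  V(2,0) = exp(-r*dt) * [p*118.919032 + (1-p)*17.898459] = 62.755901; exercise = 60.740522; V(2,0) = max -> 62.755901
  V(2,1) = exp(-r*dt) * [p*17.898459 + (1-p)*0.000000] = 8.010473; exercise = 0.000000; V(2,1) = max -> 8.010473
  V(2,2) = exp(-r*dt) * [p*0.000000 + (1-p)*0.000000] = 0.000000; exercise = 0.000000; V(2,2) = max -> 0.000000
  V(1,0) = exp(-r*dt) * [p*62.755901 + (1-p)*8.010473] = 32.353224; exercise = 17.898459; V(1,0) = max -> 32.353224
  V(1,1) = exp(-r*dt) * [p*8.010473 + (1-p)*0.000000] = 3.585095; exercise = 0.000000; V(1,1) = max -> 3.585095
  V(0,0) = exp(-r*dt) * [p*32.353224 + (1-p)*3.585095] = 16.389309; exercise = 0.000000; V(0,0) = max -> 16.389309


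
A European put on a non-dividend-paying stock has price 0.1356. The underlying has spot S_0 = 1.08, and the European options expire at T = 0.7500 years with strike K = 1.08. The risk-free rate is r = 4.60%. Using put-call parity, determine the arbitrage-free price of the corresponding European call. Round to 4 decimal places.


Answer: Call price = 0.1722

Derivation:
Put-call parity: C - P = S_0 * exp(-qT) - K * exp(-rT).
S_0 * exp(-qT) = 1.0800 * 1.00000000 = 1.08000000
K * exp(-rT) = 1.0800 * 0.96608834 = 1.04337541
C = P + S*exp(-qT) - K*exp(-rT)
C = 0.1356 + 1.08000000 - 1.04337541 = 0.1722


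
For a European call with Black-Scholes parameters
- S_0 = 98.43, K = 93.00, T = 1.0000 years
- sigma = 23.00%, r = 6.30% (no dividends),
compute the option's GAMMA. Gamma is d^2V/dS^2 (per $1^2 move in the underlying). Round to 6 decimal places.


d1 = 0.6356354021; d2 = 0.4056354021
phi(d1) = 0.3259684389; exp(-qT) = 1.0000000000; exp(-rT) = 0.9389434737
Gamma = exp(-qT) * phi(d1) / (S * sigma * sqrt(T)) = 1.0000000000 * 0.3259684389 / (98.4300 * 0.2300 * 1.0000000000) = 0.014399

Answer: Gamma = 0.014399


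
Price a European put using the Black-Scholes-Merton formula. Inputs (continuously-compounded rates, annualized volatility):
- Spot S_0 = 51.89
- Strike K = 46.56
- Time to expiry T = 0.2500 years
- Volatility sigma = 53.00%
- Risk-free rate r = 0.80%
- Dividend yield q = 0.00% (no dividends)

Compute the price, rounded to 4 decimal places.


d1 = (ln(S/K) + (r - q + 0.5*sigma^2) * T) / (sigma * sqrt(T)) = 0.54904449
d2 = d1 - sigma * sqrt(T) = 0.28404449
exp(-rT) = 0.99800200; exp(-qT) = 1.00000000
P = K * exp(-rT) * N(-d2) - S_0 * exp(-qT) * N(-d1)
N(-d1) = 0.29148746; N(-d2) = 0.38818814
P = 46.5600 * 0.99800200 * 0.38818814 - 51.8900 * 1.00000000 * 0.29148746 = 2.9126

Answer: Price = 2.9126


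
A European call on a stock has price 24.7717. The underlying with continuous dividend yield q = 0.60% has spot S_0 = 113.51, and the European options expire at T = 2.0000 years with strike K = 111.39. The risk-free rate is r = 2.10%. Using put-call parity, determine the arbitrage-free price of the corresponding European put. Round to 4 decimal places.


Answer: Put price = 19.4242

Derivation:
Put-call parity: C - P = S_0 * exp(-qT) - K * exp(-rT).
S_0 * exp(-qT) = 113.5100 * 0.98807171 = 112.15602013
K * exp(-rT) = 111.3900 * 0.95886978 = 106.80850486
P = C - S*exp(-qT) + K*exp(-rT)
P = 24.7717 - 112.15602013 + 106.80850486 = 19.4242


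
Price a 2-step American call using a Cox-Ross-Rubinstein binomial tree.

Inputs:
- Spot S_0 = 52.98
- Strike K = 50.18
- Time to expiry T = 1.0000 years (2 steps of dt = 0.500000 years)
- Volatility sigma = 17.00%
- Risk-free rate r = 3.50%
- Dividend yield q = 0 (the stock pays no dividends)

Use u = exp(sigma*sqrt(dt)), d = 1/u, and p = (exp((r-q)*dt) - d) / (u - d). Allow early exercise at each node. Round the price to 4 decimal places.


dt = T/N = 0.500000
u = exp(sigma*sqrt(dt)) = 1.127732; d = 1/u = 0.886736
p = (exp((r-q)*dt) - d) / (u - d) = 0.543239
Discount per step: exp(-r*dt) = 0.982652
Stock lattice S(k, i) with i counting down-moves:
  k=0: S(0,0) = 52.9800
  k=1: S(1,0) = 59.7472; S(1,1) = 46.9793
  k=2: S(2,0) = 67.3788; S(2,1) = 52.9800; S(2,2) = 41.6582
Terminal payoffs V(N, i) = max(S_T - K, 0):
  V(2,0) = 17.198824; V(2,1) = 2.800000; V(2,2) = 0.000000
Backward induction: V(k, i) = exp(-r*dt) * [p * V(k+1, i) + (1-p) * V(k+1, i+1)]; then take max(V_cont, immediate exercise) for American.
  V(1,0) = exp(-r*dt) * [p*17.198824 + (1-p)*2.800000] = 10.437729; exercise = 9.567218; V(1,0) = max -> 10.437729
  V(1,1) = exp(-r*dt) * [p*2.800000 + (1-p)*0.000000] = 1.494681; exercise = 0.000000; V(1,1) = max -> 1.494681
  V(0,0) = exp(-r*dt) * [p*10.437729 + (1-p)*1.494681] = 6.242682; exercise = 2.800000; V(0,0) = max -> 6.242682

Answer: Price = V(0,0) = 6.2427


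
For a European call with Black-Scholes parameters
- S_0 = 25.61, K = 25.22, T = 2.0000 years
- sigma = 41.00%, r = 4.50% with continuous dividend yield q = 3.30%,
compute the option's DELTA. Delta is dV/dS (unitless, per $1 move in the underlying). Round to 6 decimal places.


Answer: Delta = 0.598883

Derivation:
d1 = 0.3577711440; d2 = -0.2220564166
phi(d1) = 0.3742098177; exp(-qT) = 0.9361308643; exp(-rT) = 0.9139311853
N(d1) = 0.6397427066
Delta = exp(-qT) * N(d1) = 0.9361308643 * 0.6397427066 = 0.598883


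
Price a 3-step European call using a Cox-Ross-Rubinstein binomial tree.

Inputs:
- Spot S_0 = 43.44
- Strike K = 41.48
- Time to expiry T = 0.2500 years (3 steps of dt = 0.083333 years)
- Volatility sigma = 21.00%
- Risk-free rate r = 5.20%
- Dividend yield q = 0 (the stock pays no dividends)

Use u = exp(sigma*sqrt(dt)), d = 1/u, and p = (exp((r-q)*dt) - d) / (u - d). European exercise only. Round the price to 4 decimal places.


Answer: Price = V(0,0) = 3.2789

Derivation:
dt = T/N = 0.083333
u = exp(sigma*sqrt(dt)) = 1.062497; d = 1/u = 0.941179
p = (exp((r-q)*dt) - d) / (u - d) = 0.520646
Discount per step: exp(-r*dt) = 0.995676
Stock lattice S(k, i) with i counting down-moves:
  k=0: S(0,0) = 43.4400
  k=1: S(1,0) = 46.1549; S(1,1) = 40.8848
  k=2: S(2,0) = 49.0394; S(2,1) = 43.4400; S(2,2) = 38.4799
  k=3: S(3,0) = 52.1042; S(3,1) = 46.1549; S(3,2) = 40.8848; S(3,3) = 36.2165
Terminal payoffs V(N, i) = max(S_T - K, 0):
  V(3,0) = 10.624223; V(3,1) = 4.674869; V(3,2) = 0.000000; V(3,3) = 0.000000
Backward induction: V(k, i) = exp(-r*dt) * [p * V(k+1, i) + (1-p) * V(k+1, i+1)].
  V(2,0) = exp(-r*dt) * [p*10.624223 + (1-p)*4.674869] = 7.738766
  V(2,1) = exp(-r*dt) * [p*4.674869 + (1-p)*0.000000] = 2.423425
  V(2,2) = exp(-r*dt) * [p*0.000000 + (1-p)*0.000000] = 0.000000
  V(1,0) = exp(-r*dt) * [p*7.738766 + (1-p)*2.423425] = 5.168389
  V(1,1) = exp(-r*dt) * [p*2.423425 + (1-p)*0.000000] = 1.256290
  V(0,0) = exp(-r*dt) * [p*5.168389 + (1-p)*1.256290] = 3.278868


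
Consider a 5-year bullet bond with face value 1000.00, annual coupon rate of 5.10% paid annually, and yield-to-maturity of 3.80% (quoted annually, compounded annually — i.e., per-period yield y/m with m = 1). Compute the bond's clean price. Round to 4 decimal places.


Answer: Price = 1058.2003

Derivation:
Coupon per period c = face * coupon_rate / m = 51.000000
Periods per year m = 1; per-period yield y/m = 0.038000
Number of cashflows N = 5
Cashflows (t years, CF_t, discount factor 1/(1+y/m)^(m*t), PV):
  t = 1.0000: CF_t = 51.000000, DF = 0.963391, PV = 49.132948
  t = 2.0000: CF_t = 51.000000, DF = 0.928122, PV = 47.334247
  t = 3.0000: CF_t = 51.000000, DF = 0.894145, PV = 45.601394
  t = 4.0000: CF_t = 51.000000, DF = 0.861411, PV = 43.931978
  t = 5.0000: CF_t = 1051.000000, DF = 0.829876, PV = 872.199731
Price P = sum_t PV_t = 1058.200298


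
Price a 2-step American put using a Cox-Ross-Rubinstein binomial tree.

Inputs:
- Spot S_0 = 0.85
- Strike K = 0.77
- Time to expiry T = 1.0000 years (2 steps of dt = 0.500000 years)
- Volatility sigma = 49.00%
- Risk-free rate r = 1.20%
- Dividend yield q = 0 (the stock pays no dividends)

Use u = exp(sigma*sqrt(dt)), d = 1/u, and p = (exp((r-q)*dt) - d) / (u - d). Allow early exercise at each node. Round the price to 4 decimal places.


Answer: Price = V(0,0) = 0.1136

Derivation:
dt = T/N = 0.500000
u = exp(sigma*sqrt(dt)) = 1.414084; d = 1/u = 0.707171
p = (exp((r-q)*dt) - d) / (u - d) = 0.422749
Discount per step: exp(-r*dt) = 0.994018
Stock lattice S(k, i) with i counting down-moves:
  k=0: S(0,0) = 0.8500
  k=1: S(1,0) = 1.2020; S(1,1) = 0.6011
  k=2: S(2,0) = 1.6997; S(2,1) = 0.8500; S(2,2) = 0.4251
Terminal payoffs V(N, i) = max(K - S_T, 0):
  V(2,0) = 0.000000; V(2,1) = 0.000000; V(2,2) = 0.344922
Backward induction: V(k, i) = exp(-r*dt) * [p * V(k+1, i) + (1-p) * V(k+1, i+1)]; then take max(V_cont, immediate exercise) for American.
  V(1,0) = exp(-r*dt) * [p*0.000000 + (1-p)*0.000000] = 0.000000; exercise = 0.000000; V(1,0) = max -> 0.000000
  V(1,1) = exp(-r*dt) * [p*0.000000 + (1-p)*0.344922] = 0.197916; exercise = 0.168904; V(1,1) = max -> 0.197916
  V(0,0) = exp(-r*dt) * [p*0.000000 + (1-p)*0.197916] = 0.113564; exercise = 0.000000; V(0,0) = max -> 0.113564


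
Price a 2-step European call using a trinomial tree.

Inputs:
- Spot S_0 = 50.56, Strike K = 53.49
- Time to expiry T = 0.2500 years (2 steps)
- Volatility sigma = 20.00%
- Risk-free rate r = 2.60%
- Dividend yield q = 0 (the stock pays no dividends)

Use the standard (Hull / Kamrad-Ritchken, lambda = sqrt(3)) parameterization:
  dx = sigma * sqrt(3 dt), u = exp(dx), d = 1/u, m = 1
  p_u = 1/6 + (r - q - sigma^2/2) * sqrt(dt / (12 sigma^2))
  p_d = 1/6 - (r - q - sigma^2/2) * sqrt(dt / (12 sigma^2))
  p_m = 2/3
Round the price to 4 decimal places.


dt = T/N = 0.125000; dx = sigma*sqrt(3*dt) = 0.122474
u = exp(dx) = 1.130290; d = 1/u = 0.884728
p_u = 0.169729, p_m = 0.666667, p_d = 0.163605
Discount per step: exp(-r*dt) = 0.996755
Stock lattice S(k, j) with j the centered position index:
  k=0: S(0,+0) = 50.5600
  k=1: S(1,-1) = 44.7319; S(1,+0) = 50.5600; S(1,+1) = 57.1475
  k=2: S(2,-2) = 39.5756; S(2,-1) = 44.7319; S(2,+0) = 50.5600; S(2,+1) = 57.1475; S(2,+2) = 64.5932
Terminal payoffs V(N, j) = max(S_T - K, 0):
  V(2,-2) = 0.000000; V(2,-1) = 0.000000; V(2,+0) = 0.000000; V(2,+1) = 3.657477; V(2,+2) = 11.103238
Backward induction: V(k, j) = exp(-r*dt) * [p_u * V(k+1, j+1) + p_m * V(k+1, j) + p_d * V(k+1, j-1)]
  V(1,-1) = exp(-r*dt) * [p_u*0.000000 + p_m*0.000000 + p_d*0.000000] = 0.000000
  V(1,+0) = exp(-r*dt) * [p_u*3.657477 + p_m*0.000000 + p_d*0.000000] = 0.618764
  V(1,+1) = exp(-r*dt) * [p_u*11.103238 + p_m*3.657477 + p_d*0.000000] = 4.308828
  V(0,+0) = exp(-r*dt) * [p_u*4.308828 + p_m*0.618764 + p_d*0.000000] = 1.140129

Answer: Price = V(0,0) = 1.1401


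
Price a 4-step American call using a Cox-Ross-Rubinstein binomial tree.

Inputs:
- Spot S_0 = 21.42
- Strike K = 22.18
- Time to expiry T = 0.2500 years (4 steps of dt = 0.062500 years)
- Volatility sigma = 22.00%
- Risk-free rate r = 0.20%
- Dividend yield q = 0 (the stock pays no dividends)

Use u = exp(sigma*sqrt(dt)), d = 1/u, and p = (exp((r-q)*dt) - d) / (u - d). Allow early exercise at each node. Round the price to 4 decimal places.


dt = T/N = 0.062500
u = exp(sigma*sqrt(dt)) = 1.056541; d = 1/u = 0.946485
p = (exp((r-q)*dt) - d) / (u - d) = 0.487389
Discount per step: exp(-r*dt) = 0.999875
Stock lattice S(k, i) with i counting down-moves:
  k=0: S(0,0) = 21.4200
  k=1: S(1,0) = 22.6311; S(1,1) = 20.2737
  k=2: S(2,0) = 23.9107; S(2,1) = 21.4200; S(2,2) = 19.1888
  k=3: S(3,0) = 25.2626; S(3,1) = 22.6311; S(3,2) = 20.2737; S(3,3) = 18.1619
  k=4: S(4,0) = 26.6910; S(4,1) = 23.9107; S(4,2) = 21.4200; S(4,3) = 19.1888; S(4,4) = 17.1900
Terminal payoffs V(N, i) = max(S_T - K, 0):
  V(4,0) = 4.510964; V(4,1) = 1.730676; V(4,2) = 0.000000; V(4,3) = 0.000000; V(4,4) = 0.000000
Backward induction: V(k, i) = exp(-r*dt) * [p * V(k+1, i) + (1-p) * V(k+1, i+1)]; then take max(V_cont, immediate exercise) for American.
  V(3,0) = exp(-r*dt) * [p*4.510964 + (1-p)*1.730676] = 3.085373; exercise = 3.082601; V(3,0) = max -> 3.085373
  V(3,1) = exp(-r*dt) * [p*1.730676 + (1-p)*0.000000] = 0.843408; exercise = 0.451100; V(3,1) = max -> 0.843408
  V(3,2) = exp(-r*dt) * [p*0.000000 + (1-p)*0.000000] = 0.000000; exercise = 0.000000; V(3,2) = max -> 0.000000
  V(3,3) = exp(-r*dt) * [p*0.000000 + (1-p)*0.000000] = 0.000000; exercise = 0.000000; V(3,3) = max -> 0.000000
  V(2,0) = exp(-r*dt) * [p*3.085373 + (1-p)*0.843408] = 1.935876; exercise = 1.730676; V(2,0) = max -> 1.935876
  V(2,1) = exp(-r*dt) * [p*0.843408 + (1-p)*0.000000] = 0.411017; exercise = 0.000000; V(2,1) = max -> 0.411017
  V(2,2) = exp(-r*dt) * [p*0.000000 + (1-p)*0.000000] = 0.000000; exercise = 0.000000; V(2,2) = max -> 0.000000
  V(1,0) = exp(-r*dt) * [p*1.935876 + (1-p)*0.411017] = 1.154072; exercise = 0.451100; V(1,0) = max -> 1.154072
  V(1,1) = exp(-r*dt) * [p*0.411017 + (1-p)*0.000000] = 0.200300; exercise = 0.000000; V(1,1) = max -> 0.200300
  V(0,0) = exp(-r*dt) * [p*1.154072 + (1-p)*0.200300] = 0.665075; exercise = 0.000000; V(0,0) = max -> 0.665075

Answer: Price = V(0,0) = 0.6651


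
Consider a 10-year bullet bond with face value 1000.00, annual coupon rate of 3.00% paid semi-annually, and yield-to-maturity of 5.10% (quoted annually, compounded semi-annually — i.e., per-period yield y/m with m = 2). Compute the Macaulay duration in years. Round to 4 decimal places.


Answer: Macaulay duration = 8.5634 years

Derivation:
Coupon per period c = face * coupon_rate / m = 15.000000
Periods per year m = 2; per-period yield y/m = 0.025500
Number of cashflows N = 20
Cashflows (t years, CF_t, discount factor 1/(1+y/m)^(m*t), PV):
  t = 0.5000: CF_t = 15.000000, DF = 0.975134, PV = 14.627011
  t = 1.0000: CF_t = 15.000000, DF = 0.950886, PV = 14.263297
  t = 1.5000: CF_t = 15.000000, DF = 0.927242, PV = 13.908627
  t = 2.0000: CF_t = 15.000000, DF = 0.904185, PV = 13.562776
  t = 2.5000: CF_t = 15.000000, DF = 0.881702, PV = 13.225525
  t = 3.0000: CF_t = 15.000000, DF = 0.859777, PV = 12.896661
  t = 3.5000: CF_t = 15.000000, DF = 0.838398, PV = 12.575973
  t = 4.0000: CF_t = 15.000000, DF = 0.817551, PV = 12.263260
  t = 4.5000: CF_t = 15.000000, DF = 0.797222, PV = 11.958323
  t = 5.0000: CF_t = 15.000000, DF = 0.777398, PV = 11.660968
  t = 5.5000: CF_t = 15.000000, DF = 0.758067, PV = 11.371008
  t = 6.0000: CF_t = 15.000000, DF = 0.739217, PV = 11.088257
  t = 6.5000: CF_t = 15.000000, DF = 0.720836, PV = 10.812537
  t = 7.0000: CF_t = 15.000000, DF = 0.702912, PV = 10.543674
  t = 7.5000: CF_t = 15.000000, DF = 0.685433, PV = 10.281495
  t = 8.0000: CF_t = 15.000000, DF = 0.668389, PV = 10.025837
  t = 8.5000: CF_t = 15.000000, DF = 0.651769, PV = 9.776535
  t = 9.0000: CF_t = 15.000000, DF = 0.635562, PV = 9.533432
  t = 9.5000: CF_t = 15.000000, DF = 0.619758, PV = 9.296375
  t = 10.0000: CF_t = 1015.000000, DF = 0.604347, PV = 613.412679
Price P = sum_t PV_t = 837.084251
Macaulay numerator sum_t t * PV_t:
  t * PV_t at t = 0.5000: 7.313506
  t * PV_t at t = 1.0000: 14.263297
  t * PV_t at t = 1.5000: 20.862941
  t * PV_t at t = 2.0000: 27.125553
  t * PV_t at t = 2.5000: 33.063814
  t * PV_t at t = 3.0000: 38.689982
  t * PV_t at t = 3.5000: 44.015906
  t * PV_t at t = 4.0000: 49.053041
  t * PV_t at t = 4.5000: 53.812453
  t * PV_t at t = 5.0000: 58.304841
  t * PV_t at t = 5.5000: 62.540541
  t * PV_t at t = 6.0000: 66.529542
  t * PV_t at t = 6.5000: 70.281492
  t * PV_t at t = 7.0000: 73.805715
  t * PV_t at t = 7.5000: 77.111216
  t * PV_t at t = 8.0000: 80.206693
  t * PV_t at t = 8.5000: 83.100547
  t * PV_t at t = 9.0000: 85.800892
  t * PV_t at t = 9.5000: 88.315562
  t * PV_t at t = 10.0000: 6134.126786
Macaulay duration D = (sum_t t * PV_t) / P = 7168.324320 / 837.084251 = 8.563444


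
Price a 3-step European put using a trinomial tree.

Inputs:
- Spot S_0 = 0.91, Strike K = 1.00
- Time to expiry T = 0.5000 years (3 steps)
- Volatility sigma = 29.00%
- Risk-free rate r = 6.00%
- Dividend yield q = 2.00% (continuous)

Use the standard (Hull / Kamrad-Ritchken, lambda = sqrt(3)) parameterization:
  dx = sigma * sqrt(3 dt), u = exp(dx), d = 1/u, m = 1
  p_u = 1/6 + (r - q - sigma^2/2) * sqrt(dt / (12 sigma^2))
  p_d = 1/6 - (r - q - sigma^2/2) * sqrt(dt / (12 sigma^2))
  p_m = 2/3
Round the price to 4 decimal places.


dt = T/N = 0.166667; dx = sigma*sqrt(3*dt) = 0.205061
u = exp(dx) = 1.227600; d = 1/u = 0.814598
p_u = 0.165834, p_m = 0.666667, p_d = 0.167500
Discount per step: exp(-r*dt) = 0.990050
Stock lattice S(k, j) with j the centered position index:
  k=0: S(0,+0) = 0.9100
  k=1: S(1,-1) = 0.7413; S(1,+0) = 0.9100; S(1,+1) = 1.1171
  k=2: S(2,-2) = 0.6038; S(2,-1) = 0.7413; S(2,+0) = 0.9100; S(2,+1) = 1.1171; S(2,+2) = 1.3714
  k=3: S(3,-3) = 0.4919; S(3,-2) = 0.6038; S(3,-1) = 0.7413; S(3,+0) = 0.9100; S(3,+1) = 1.1171; S(3,+2) = 1.3714; S(3,+3) = 1.6835
Terminal payoffs V(N, j) = max(K - S_T, 0):
  V(3,-3) = 0.508107; V(3,-2) = 0.396152; V(3,-1) = 0.258716; V(3,+0) = 0.090000; V(3,+1) = 0.000000; V(3,+2) = 0.000000; V(3,+3) = 0.000000
Backward induction: V(k, j) = exp(-r*dt) * [p_u * V(k+1, j+1) + p_m * V(k+1, j) + p_d * V(k+1, j-1)]
  V(2,-2) = exp(-r*dt) * [p_u*0.258716 + p_m*0.396152 + p_d*0.508107] = 0.388211
  V(2,-1) = exp(-r*dt) * [p_u*0.090000 + p_m*0.258716 + p_d*0.396152] = 0.251233
  V(2,+0) = exp(-r*dt) * [p_u*0.000000 + p_m*0.090000 + p_d*0.258716] = 0.102307
  V(2,+1) = exp(-r*dt) * [p_u*0.000000 + p_m*0.000000 + p_d*0.090000] = 0.014925
  V(2,+2) = exp(-r*dt) * [p_u*0.000000 + p_m*0.000000 + p_d*0.000000] = 0.000000
  V(1,-1) = exp(-r*dt) * [p_u*0.102307 + p_m*0.251233 + p_d*0.388211] = 0.246997
  V(1,+0) = exp(-r*dt) * [p_u*0.014925 + p_m*0.102307 + p_d*0.251233] = 0.111639
  V(1,+1) = exp(-r*dt) * [p_u*0.000000 + p_m*0.014925 + p_d*0.102307] = 0.026817
  V(0,+0) = exp(-r*dt) * [p_u*0.026817 + p_m*0.111639 + p_d*0.246997] = 0.119049

Answer: Price = V(0,0) = 0.1190


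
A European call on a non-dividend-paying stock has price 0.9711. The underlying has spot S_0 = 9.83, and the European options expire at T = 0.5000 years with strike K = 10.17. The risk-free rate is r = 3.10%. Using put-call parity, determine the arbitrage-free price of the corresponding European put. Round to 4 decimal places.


Answer: Put price = 1.1547

Derivation:
Put-call parity: C - P = S_0 * exp(-qT) - K * exp(-rT).
S_0 * exp(-qT) = 9.8300 * 1.00000000 = 9.83000000
K * exp(-rT) = 10.1700 * 0.98461951 = 10.01358038
P = C - S*exp(-qT) + K*exp(-rT)
P = 0.9711 - 9.83000000 + 10.01358038 = 1.1547


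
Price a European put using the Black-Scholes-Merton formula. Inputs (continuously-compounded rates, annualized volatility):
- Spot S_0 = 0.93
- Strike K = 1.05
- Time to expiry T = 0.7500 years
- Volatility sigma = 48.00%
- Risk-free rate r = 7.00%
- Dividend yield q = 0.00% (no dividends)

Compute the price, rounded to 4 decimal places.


Answer: Price = 0.1939

Derivation:
d1 = (ln(S/K) + (r - q + 0.5*sigma^2) * T) / (sigma * sqrt(T)) = 0.04219262
d2 = d1 - sigma * sqrt(T) = -0.37349957
exp(-rT) = 0.94885432; exp(-qT) = 1.00000000
P = K * exp(-rT) * N(-d2) - S_0 * exp(-qT) * N(-d1)
N(-d1) = 0.48317257; N(-d2) = 0.64561167
P = 1.0500 * 0.94885432 * 0.64561167 - 0.9300 * 1.00000000 * 0.48317257 = 0.1939


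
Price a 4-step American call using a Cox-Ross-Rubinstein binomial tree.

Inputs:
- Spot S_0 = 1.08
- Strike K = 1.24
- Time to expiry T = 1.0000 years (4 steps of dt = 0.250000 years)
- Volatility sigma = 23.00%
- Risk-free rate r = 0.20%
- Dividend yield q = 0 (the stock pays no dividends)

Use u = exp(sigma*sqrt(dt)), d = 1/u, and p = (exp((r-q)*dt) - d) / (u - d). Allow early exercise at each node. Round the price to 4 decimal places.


Answer: Price = V(0,0) = 0.0502

Derivation:
dt = T/N = 0.250000
u = exp(sigma*sqrt(dt)) = 1.121873; d = 1/u = 0.891366
p = (exp((r-q)*dt) - d) / (u - d) = 0.473451
Discount per step: exp(-r*dt) = 0.999500
Stock lattice S(k, i) with i counting down-moves:
  k=0: S(0,0) = 1.0800
  k=1: S(1,0) = 1.2116; S(1,1) = 0.9627
  k=2: S(2,0) = 1.3593; S(2,1) = 1.0800; S(2,2) = 0.8581
  k=3: S(3,0) = 1.5249; S(3,1) = 1.2116; S(3,2) = 0.9627; S(3,3) = 0.7649
  k=4: S(4,0) = 1.7108; S(4,1) = 1.3593; S(4,2) = 1.0800; S(4,3) = 0.8581; S(4,4) = 0.6818
Terminal payoffs V(N, i) = max(S_T - K, 0):
  V(4,0) = 0.470800; V(4,1) = 0.119288; V(4,2) = 0.000000; V(4,3) = 0.000000; V(4,4) = 0.000000
Backward induction: V(k, i) = exp(-r*dt) * [p * V(k+1, i) + (1-p) * V(k+1, i+1)]; then take max(V_cont, immediate exercise) for American.
  V(3,0) = exp(-r*dt) * [p*0.470800 + (1-p)*0.119288] = 0.285569; exercise = 0.284949; V(3,0) = max -> 0.285569
  V(3,1) = exp(-r*dt) * [p*0.119288 + (1-p)*0.000000] = 0.056449; exercise = 0.000000; V(3,1) = max -> 0.056449
  V(3,2) = exp(-r*dt) * [p*0.000000 + (1-p)*0.000000] = 0.000000; exercise = 0.000000; V(3,2) = max -> 0.000000
  V(3,3) = exp(-r*dt) * [p*0.000000 + (1-p)*0.000000] = 0.000000; exercise = 0.000000; V(3,3) = max -> 0.000000
  V(2,0) = exp(-r*dt) * [p*0.285569 + (1-p)*0.056449] = 0.164844; exercise = 0.119288; V(2,0) = max -> 0.164844
  V(2,1) = exp(-r*dt) * [p*0.056449 + (1-p)*0.000000] = 0.026712; exercise = 0.000000; V(2,1) = max -> 0.026712
  V(2,2) = exp(-r*dt) * [p*0.000000 + (1-p)*0.000000] = 0.000000; exercise = 0.000000; V(2,2) = max -> 0.000000
  V(1,0) = exp(-r*dt) * [p*0.164844 + (1-p)*0.026712] = 0.092065; exercise = 0.000000; V(1,0) = max -> 0.092065
  V(1,1) = exp(-r*dt) * [p*0.026712 + (1-p)*0.000000] = 0.012641; exercise = 0.000000; V(1,1) = max -> 0.012641
  V(0,0) = exp(-r*dt) * [p*0.092065 + (1-p)*0.012641] = 0.050219; exercise = 0.000000; V(0,0) = max -> 0.050219


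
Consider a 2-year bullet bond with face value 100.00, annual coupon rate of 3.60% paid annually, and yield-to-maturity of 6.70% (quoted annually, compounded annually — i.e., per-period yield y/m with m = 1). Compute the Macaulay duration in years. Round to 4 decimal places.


Coupon per period c = face * coupon_rate / m = 3.600000
Periods per year m = 1; per-period yield y/m = 0.067000
Number of cashflows N = 2
Cashflows (t years, CF_t, discount factor 1/(1+y/m)^(m*t), PV):
  t = 1.0000: CF_t = 3.600000, DF = 0.937207, PV = 3.373946
  t = 2.0000: CF_t = 103.600000, DF = 0.878357, PV = 90.997805
Price P = sum_t PV_t = 94.371751
Macaulay numerator sum_t t * PV_t:
  t * PV_t at t = 1.0000: 3.373946
  t * PV_t at t = 2.0000: 181.995610
Macaulay duration D = (sum_t t * PV_t) / P = 185.369556 / 94.371751 = 1.964248

Answer: Macaulay duration = 1.9642 years


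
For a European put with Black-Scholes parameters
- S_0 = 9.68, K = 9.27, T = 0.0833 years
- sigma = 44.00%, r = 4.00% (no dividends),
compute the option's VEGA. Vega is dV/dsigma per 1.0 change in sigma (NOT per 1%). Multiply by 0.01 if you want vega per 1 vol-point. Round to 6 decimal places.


d1 = 0.4305319311; d2 = 0.3035402778
phi(d1) = 0.3636303661; exp(-qT) = 1.0000000000; exp(-rT) = 0.9966735450
Vega = S * exp(-qT) * phi(d1) * sqrt(T) = 9.6800 * 1.0000000000 * 0.3636303661 * 0.2886173938 = 1.015916

Answer: Vega = 1.015916


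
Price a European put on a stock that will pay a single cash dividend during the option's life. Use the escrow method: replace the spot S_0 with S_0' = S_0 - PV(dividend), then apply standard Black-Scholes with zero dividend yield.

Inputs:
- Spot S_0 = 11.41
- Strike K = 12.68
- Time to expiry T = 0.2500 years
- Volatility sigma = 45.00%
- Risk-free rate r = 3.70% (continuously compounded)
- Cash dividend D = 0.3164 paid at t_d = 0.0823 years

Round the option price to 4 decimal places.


Answer: Price = 1.9507

Derivation:
PV(D) = D * exp(-r * t_d) = 0.3164 * 0.99695953 = 0.31543800
S_0' = S_0 - PV(D) = 11.4100 - 0.31543800 = 11.09456200
d1 = (ln(S_0'/K) + (r + sigma^2/2)*T) / (sigma*sqrt(T)) = -0.44003720
d2 = d1 - sigma*sqrt(T) = -0.66503720
exp(-rT) = 0.99079265
N(-d1) = 0.67004492; N(-d2) = 0.74698665
P = K * exp(-rT) * N(-d2) - S_0' * N(-d1) = 12.6800 * 0.99079265 * 0.74698665 - 11.09456200 * 0.67004492 = 1.9507
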